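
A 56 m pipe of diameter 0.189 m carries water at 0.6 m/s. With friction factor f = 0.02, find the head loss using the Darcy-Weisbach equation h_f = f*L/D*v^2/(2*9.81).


v^2 = 0.6^2 = 0.36 m^2/s^2
L/D = 56/0.189 = 296.2963
h_f = f*(L/D)*v^2/(2g) = 0.02 * 296.2963 * 0.36 / 19.62 = 0.108733 m

0.108733 m


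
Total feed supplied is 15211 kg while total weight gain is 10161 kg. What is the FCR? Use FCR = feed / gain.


FCR = feed consumed / weight gained
FCR = 15211 kg / 10161 kg = 1.497

1.497


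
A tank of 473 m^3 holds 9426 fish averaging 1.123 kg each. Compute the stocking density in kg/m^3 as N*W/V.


Total biomass = 9426 fish * 1.123 kg = 10585.398 kg
Density = total biomass / volume = 10585.398 / 473 = 22.3793 kg/m^3

22.3793 kg/m^3


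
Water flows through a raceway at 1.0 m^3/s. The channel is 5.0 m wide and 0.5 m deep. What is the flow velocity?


Cross-sectional area = W * d = 5.0 * 0.5 = 2.5 m^2
Velocity = Q / A = 1.0 / 2.5 = 0.4 m/s

0.4 m/s


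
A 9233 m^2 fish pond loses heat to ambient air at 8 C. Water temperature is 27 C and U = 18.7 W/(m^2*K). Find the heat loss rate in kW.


Temperature difference dT = 27 - 8 = 19 K
Heat loss (W) = U * A * dT = 18.7 * 9233 * 19 = 3280484.9 W
Convert to kW: 3280484.9 / 1000 = 3280.4849 kW

3280.4849 kW


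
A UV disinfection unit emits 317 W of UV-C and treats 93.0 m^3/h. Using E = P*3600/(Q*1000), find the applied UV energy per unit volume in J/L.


Energy delivered per hour = 317 W * 3600 s = 1141200 J/h
Volume treated per hour = 93.0 m^3/h * 1000 = 93000 L/h
dose = 1141200 / 93000 = 12.271 J/L

12.271 J/L


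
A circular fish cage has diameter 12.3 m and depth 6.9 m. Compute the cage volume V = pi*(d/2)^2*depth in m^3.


r = d/2 = 12.3/2 = 6.15 m
Base area = pi*r^2 = pi*6.15^2 = 118.82289 m^2
Volume = 118.82289 * 6.9 = 819.878 m^3

819.878 m^3


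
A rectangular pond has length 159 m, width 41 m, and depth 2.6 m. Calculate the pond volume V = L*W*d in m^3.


Base area = L * W = 159 * 41 = 6519 m^2
Volume = area * depth = 6519 * 2.6 = 16949.4 m^3

16949.4 m^3


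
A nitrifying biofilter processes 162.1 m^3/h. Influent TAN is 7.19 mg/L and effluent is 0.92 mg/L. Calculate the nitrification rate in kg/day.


Concentration drop: TAN_in - TAN_out = 7.19 - 0.92 = 6.27 mg/L
Hourly TAN removed = Q * dTAN = 162.1 m^3/h * 6.27 mg/L = 1016.367 g/h  (m^3/h * mg/L = g/h)
Daily TAN removed = 1016.367 * 24 = 24392.808 g/day
Convert to kg/day: 24392.808 / 1000 = 24.392808 kg/day

24.392808 kg/day


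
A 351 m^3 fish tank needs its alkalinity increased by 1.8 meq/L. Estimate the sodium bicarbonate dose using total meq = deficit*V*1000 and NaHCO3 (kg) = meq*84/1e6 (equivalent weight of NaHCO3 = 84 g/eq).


Tank volume in L = 351 m^3 * 1000 = 351000 L
Total meq required = 1.8 meq/L * 351000 L = 631800 meq
NaHCO3 mass = 631800 meq * 84 mg/meq / 1e6 = 53.0712 kg

53.0712 kg


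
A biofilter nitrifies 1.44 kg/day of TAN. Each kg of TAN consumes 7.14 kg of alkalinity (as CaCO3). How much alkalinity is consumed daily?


Alkalinity factor: 7.14 kg CaCO3 consumed per kg TAN nitrified
alk = 1.44 kg TAN * 7.14 = 10.2816 kg CaCO3/day

10.2816 kg CaCO3/day


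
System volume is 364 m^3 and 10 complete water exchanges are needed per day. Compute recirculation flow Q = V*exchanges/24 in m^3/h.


Daily recirculation volume = 364 m^3 * 10 = 3640 m^3/day
Flow rate Q = daily volume / 24 h = 3640 / 24 = 151.667 m^3/h

151.667 m^3/h


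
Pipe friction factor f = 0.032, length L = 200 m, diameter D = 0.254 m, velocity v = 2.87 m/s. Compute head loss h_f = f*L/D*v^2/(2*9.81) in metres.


v^2 = 2.87^2 = 8.2369 m^2/s^2
L/D = 200/0.254 = 787.40157
h_f = f*(L/D)*v^2/(2g) = 0.032 * 787.40157 * 8.2369 / 19.62 = 10.5782 m

10.5782 m


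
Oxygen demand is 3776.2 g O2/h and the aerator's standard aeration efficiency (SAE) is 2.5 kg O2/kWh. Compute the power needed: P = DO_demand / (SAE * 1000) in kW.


SAE in g O2/kWh = 2.5 * 1000 = 2500 g/kWh
P = DO_demand / SAE_g = 3776.2 / 2500 = 1.51048 kW

1.51048 kW


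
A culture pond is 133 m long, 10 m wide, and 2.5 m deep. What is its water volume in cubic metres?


Base area = L * W = 133 * 10 = 1330 m^2
Volume = area * depth = 1330 * 2.5 = 3325 m^3

3325 m^3


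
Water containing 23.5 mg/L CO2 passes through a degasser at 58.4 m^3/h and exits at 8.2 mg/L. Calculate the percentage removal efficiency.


CO2_out / CO2_in = 8.2 / 23.5 = 0.34893617
Fraction remaining = 0.34893617
efficiency = (1 - 0.34893617) * 100 = 65.1064 %

65.1064 %


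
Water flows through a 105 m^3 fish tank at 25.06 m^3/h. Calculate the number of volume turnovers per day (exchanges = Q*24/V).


Daily flow volume = 25.06 m^3/h * 24 h = 601.44 m^3/day
Exchanges = daily flow / tank volume = 601.44 / 105 = 5.728 exchanges/day

5.728 exchanges/day


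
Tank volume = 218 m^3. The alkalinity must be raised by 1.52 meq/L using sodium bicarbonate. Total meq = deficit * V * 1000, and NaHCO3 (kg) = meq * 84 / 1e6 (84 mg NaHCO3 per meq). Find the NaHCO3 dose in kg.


Tank volume in L = 218 m^3 * 1000 = 218000 L
Total meq required = 1.52 meq/L * 218000 L = 331360 meq
NaHCO3 mass = 331360 meq * 84 mg/meq / 1e6 = 27.8342 kg

27.8342 kg


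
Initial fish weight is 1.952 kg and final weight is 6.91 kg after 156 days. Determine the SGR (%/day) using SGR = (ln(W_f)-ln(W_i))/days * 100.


ln(W_f) = ln(6.91) = 1.9329696
ln(W_i) = ln(1.952) = 0.66885449
ln(W_f) - ln(W_i) = 1.9329696 - 0.66885449 = 1.2641151
SGR = 1.2641151 / 156 * 100 = 0.81033 %/day

0.81033 %/day


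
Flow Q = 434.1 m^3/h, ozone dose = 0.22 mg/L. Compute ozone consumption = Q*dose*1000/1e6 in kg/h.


O3 demand (mg/h) = Q * dose * 1000 = 434.1 * 0.22 * 1000 = 95502 mg/h
Convert mg to kg: 95502 / 1e6 = 0.095502 kg/h

0.095502 kg/h


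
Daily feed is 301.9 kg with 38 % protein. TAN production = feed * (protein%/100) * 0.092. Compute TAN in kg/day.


Protein in feed = 301.9 * 38/100 = 114.722 kg/day
TAN = protein * 0.092 = 114.722 * 0.092 = 10.554424 kg/day

10.554424 kg/day


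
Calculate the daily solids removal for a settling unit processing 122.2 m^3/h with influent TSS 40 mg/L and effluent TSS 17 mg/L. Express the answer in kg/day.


Concentration drop: TSS_in - TSS_out = 40 - 17 = 23 mg/L
Hourly solids removed = Q * dTSS = 122.2 m^3/h * 23 mg/L = 2810.6 g/h  (m^3/h * mg/L = g/h)
Daily solids removed = 2810.6 * 24 = 67454.4 g/day
Convert g to kg: 67454.4 / 1000 = 67.4544 kg/day

67.4544 kg/day


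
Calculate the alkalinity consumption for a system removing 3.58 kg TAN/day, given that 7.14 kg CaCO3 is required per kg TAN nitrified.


Alkalinity factor: 7.14 kg CaCO3 consumed per kg TAN nitrified
alk = 3.58 kg TAN * 7.14 = 25.5612 kg CaCO3/day

25.5612 kg CaCO3/day


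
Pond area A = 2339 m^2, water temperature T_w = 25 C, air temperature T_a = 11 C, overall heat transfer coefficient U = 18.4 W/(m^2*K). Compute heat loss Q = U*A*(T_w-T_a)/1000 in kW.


Temperature difference dT = 25 - 11 = 14 K
Heat loss (W) = U * A * dT = 18.4 * 2339 * 14 = 602526.4 W
Convert to kW: 602526.4 / 1000 = 602.5264 kW

602.5264 kW


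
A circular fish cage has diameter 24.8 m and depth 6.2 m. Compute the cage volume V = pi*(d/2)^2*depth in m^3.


r = d/2 = 24.8/2 = 12.4 m
Base area = pi*r^2 = pi*12.4^2 = 483.05129 m^2
Volume = 483.05129 * 6.2 = 2994.92 m^3

2994.92 m^3


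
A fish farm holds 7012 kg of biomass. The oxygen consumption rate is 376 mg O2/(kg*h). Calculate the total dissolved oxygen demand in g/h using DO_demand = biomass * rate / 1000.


Total O2 consumption (mg/h) = 7012 kg * 376 mg/(kg*h) = 2636512 mg/h
Convert to g/h: 2636512 / 1000 = 2636.512 g/h

2636.512 g/h


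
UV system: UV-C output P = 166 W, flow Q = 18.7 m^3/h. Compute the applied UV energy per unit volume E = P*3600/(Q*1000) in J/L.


Energy delivered per hour = 166 W * 3600 s = 597600 J/h
Volume treated per hour = 18.7 m^3/h * 1000 = 18700 L/h
dose = 597600 / 18700 = 31.9572 J/L

31.9572 J/L


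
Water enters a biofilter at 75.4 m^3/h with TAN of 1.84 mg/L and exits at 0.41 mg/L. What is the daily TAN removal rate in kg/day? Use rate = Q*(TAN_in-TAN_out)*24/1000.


Concentration drop: TAN_in - TAN_out = 1.84 - 0.41 = 1.43 mg/L
Hourly TAN removed = Q * dTAN = 75.4 m^3/h * 1.43 mg/L = 107.822 g/h  (m^3/h * mg/L = g/h)
Daily TAN removed = 107.822 * 24 = 2587.728 g/day
Convert to kg/day: 2587.728 / 1000 = 2.587728 kg/day

2.587728 kg/day


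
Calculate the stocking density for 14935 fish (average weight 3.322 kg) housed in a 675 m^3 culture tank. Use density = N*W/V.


Total biomass = 14935 fish * 3.322 kg = 49614.07 kg
Density = total biomass / volume = 49614.07 / 675 = 73.5023 kg/m^3

73.5023 kg/m^3


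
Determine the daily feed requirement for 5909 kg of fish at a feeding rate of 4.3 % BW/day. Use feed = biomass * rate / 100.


Feeding rate fraction = 4.3% / 100 = 0.043
Daily feed = 5909 kg * 0.043 = 254.087 kg/day

254.087 kg/day


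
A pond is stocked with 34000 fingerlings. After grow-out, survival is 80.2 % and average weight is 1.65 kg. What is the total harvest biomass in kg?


Survivors = 34000 * 80.2/100 = 27268 fish
Harvest biomass = survivors * W_f = 27268 * 1.65 = 44992.2 kg

44992.2 kg


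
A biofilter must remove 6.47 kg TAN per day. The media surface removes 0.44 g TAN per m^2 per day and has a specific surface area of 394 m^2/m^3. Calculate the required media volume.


A = 6.47*1000 / 0.44 = 14704.545 m^2
V = 14704.545 / 394 = 37.3212

37.3212 m^3


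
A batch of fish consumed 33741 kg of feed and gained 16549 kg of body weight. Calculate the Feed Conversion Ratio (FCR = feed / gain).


FCR = feed consumed / weight gained
FCR = 33741 kg / 16549 kg = 2.03885

2.03885


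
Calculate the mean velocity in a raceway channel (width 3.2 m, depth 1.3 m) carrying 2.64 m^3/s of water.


Cross-sectional area = W * d = 3.2 * 1.3 = 4.16 m^2
Velocity = Q / A = 2.64 / 4.16 = 0.634615 m/s

0.634615 m/s


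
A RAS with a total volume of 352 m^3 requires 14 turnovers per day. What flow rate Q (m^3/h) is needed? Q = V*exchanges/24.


Daily recirculation volume = 352 m^3 * 14 = 4928 m^3/day
Flow rate Q = daily volume / 24 h = 4928 / 24 = 205.333 m^3/h

205.333 m^3/h


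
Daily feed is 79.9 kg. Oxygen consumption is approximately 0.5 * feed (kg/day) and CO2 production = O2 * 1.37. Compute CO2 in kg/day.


O2 = 79.9 * 0.5 = 39.95
CO2 = 39.95 * 1.37 = 54.7315

54.7315 kg/day


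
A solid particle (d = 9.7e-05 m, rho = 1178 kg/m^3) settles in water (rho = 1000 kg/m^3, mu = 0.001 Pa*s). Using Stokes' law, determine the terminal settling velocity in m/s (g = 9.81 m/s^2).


Density difference: rho_p - rho_f = 1178 - 1000 = 178 kg/m^3
d^2 = (9.7e-05)^2 = 9.409e-09 m^2
Numerator = (rho_p - rho_f) * g * d^2 = 178 * 9.81 * 9.409e-09 = 1.6429808e-05
Denominator = 18 * mu = 18 * 0.001 = 0.018
v_s = 1.6429808e-05 / 0.018 = 9.12767e-04 m/s
Check: Re = rho_f * v_s * d / mu = 1000 * 9.12767e-04 * 9.7e-05 / 0.001 = 0.0885 < 1, so Stokes' law applies.

9.12767e-04 m/s


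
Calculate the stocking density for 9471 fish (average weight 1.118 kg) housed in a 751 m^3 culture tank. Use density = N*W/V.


Total biomass = 9471 fish * 1.118 kg = 10588.578 kg
Density = total biomass / volume = 10588.578 / 751 = 14.0993 kg/m^3

14.0993 kg/m^3


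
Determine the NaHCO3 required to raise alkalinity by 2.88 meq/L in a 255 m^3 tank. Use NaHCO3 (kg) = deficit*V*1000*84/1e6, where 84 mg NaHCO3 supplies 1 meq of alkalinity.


Tank volume in L = 255 m^3 * 1000 = 255000 L
Total meq required = 2.88 meq/L * 255000 L = 734400 meq
NaHCO3 mass = 734400 meq * 84 mg/meq / 1e6 = 61.6896 kg

61.6896 kg


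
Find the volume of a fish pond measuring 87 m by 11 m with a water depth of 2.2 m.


Base area = L * W = 87 * 11 = 957 m^2
Volume = area * depth = 957 * 2.2 = 2105.4 m^3

2105.4 m^3


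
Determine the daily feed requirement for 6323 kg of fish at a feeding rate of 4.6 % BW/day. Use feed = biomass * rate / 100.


Feeding rate fraction = 4.6% / 100 = 0.046
Daily feed = 6323 kg * 0.046 = 290.858 kg/day

290.858 kg/day


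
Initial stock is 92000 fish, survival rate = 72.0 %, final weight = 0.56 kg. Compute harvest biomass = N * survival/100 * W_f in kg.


Survivors = 92000 * 72.0/100 = 66240 fish
Harvest biomass = survivors * W_f = 66240 * 0.56 = 37094.4 kg

37094.4 kg


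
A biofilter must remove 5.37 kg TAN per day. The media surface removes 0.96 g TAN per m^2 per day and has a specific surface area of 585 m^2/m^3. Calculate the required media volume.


A = 5.37*1000 / 0.96 = 5593.75 m^2
V = 5593.75 / 585 = 9.56197

9.56197 m^3


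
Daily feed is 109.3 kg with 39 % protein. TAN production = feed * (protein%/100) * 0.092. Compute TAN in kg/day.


Protein in feed = 109.3 * 39/100 = 42.627 kg/day
TAN = protein * 0.092 = 42.627 * 0.092 = 3.921684 kg/day

3.921684 kg/day


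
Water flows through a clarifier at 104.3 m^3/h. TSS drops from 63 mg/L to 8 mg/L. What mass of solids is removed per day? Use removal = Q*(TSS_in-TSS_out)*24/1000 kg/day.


Concentration drop: TSS_in - TSS_out = 63 - 8 = 55 mg/L
Hourly solids removed = Q * dTSS = 104.3 m^3/h * 55 mg/L = 5736.5 g/h  (m^3/h * mg/L = g/h)
Daily solids removed = 5736.5 * 24 = 137676 g/day
Convert g to kg: 137676 / 1000 = 137.676 kg/day

137.676 kg/day


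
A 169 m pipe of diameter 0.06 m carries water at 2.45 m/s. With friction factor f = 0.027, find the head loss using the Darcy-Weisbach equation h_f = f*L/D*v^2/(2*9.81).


v^2 = 2.45^2 = 6.0025 m^2/s^2
L/D = 169/0.06 = 2816.6667
h_f = f*(L/D)*v^2/(2g) = 0.027 * 2816.6667 * 6.0025 / 19.62 = 23.2666 m

23.2666 m


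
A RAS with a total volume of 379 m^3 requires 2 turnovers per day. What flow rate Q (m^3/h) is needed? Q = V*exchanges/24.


Daily recirculation volume = 379 m^3 * 2 = 758 m^3/day
Flow rate Q = daily volume / 24 h = 758 / 24 = 31.5833 m^3/h

31.5833 m^3/h


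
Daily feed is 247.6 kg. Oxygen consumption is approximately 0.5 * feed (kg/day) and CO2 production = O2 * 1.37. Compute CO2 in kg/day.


O2 = 247.6 * 0.5 = 123.8
CO2 = 123.8 * 1.37 = 169.606

169.606 kg/day


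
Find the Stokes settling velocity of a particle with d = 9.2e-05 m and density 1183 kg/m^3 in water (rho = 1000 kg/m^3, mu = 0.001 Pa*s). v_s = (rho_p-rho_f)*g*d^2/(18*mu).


Density difference: rho_p - rho_f = 1183 - 1000 = 183 kg/m^3
d^2 = (9.2e-05)^2 = 8.464e-09 m^2
Numerator = (rho_p - rho_f) * g * d^2 = 183 * 9.81 * 8.464e-09 = 1.5194827e-05
Denominator = 18 * mu = 18 * 0.001 = 0.018
v_s = 1.5194827e-05 / 0.018 = 8.44157e-04 m/s
Check: Re = rho_f * v_s * d / mu = 1000 * 8.44157e-04 * 9.2e-05 / 0.001 = 0.0777 < 1, so Stokes' law applies.

8.44157e-04 m/s


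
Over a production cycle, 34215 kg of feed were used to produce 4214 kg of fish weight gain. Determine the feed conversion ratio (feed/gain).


FCR = feed consumed / weight gained
FCR = 34215 kg / 4214 kg = 8.11936

8.11936


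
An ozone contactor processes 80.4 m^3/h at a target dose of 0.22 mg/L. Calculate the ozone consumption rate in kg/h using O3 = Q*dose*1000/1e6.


O3 demand (mg/h) = Q * dose * 1000 = 80.4 * 0.22 * 1000 = 17688 mg/h
Convert mg to kg: 17688 / 1e6 = 0.017688 kg/h

0.017688 kg/h


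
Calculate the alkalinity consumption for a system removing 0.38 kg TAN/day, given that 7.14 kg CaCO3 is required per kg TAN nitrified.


Alkalinity factor: 7.14 kg CaCO3 consumed per kg TAN nitrified
alk = 0.38 kg TAN * 7.14 = 2.7132 kg CaCO3/day

2.7132 kg CaCO3/day


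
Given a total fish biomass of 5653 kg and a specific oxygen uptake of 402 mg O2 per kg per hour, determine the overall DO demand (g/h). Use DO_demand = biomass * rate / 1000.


Total O2 consumption (mg/h) = 5653 kg * 402 mg/(kg*h) = 2272506 mg/h
Convert to g/h: 2272506 / 1000 = 2272.506 g/h

2272.506 g/h


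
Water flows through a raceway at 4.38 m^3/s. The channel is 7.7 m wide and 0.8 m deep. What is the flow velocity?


Cross-sectional area = W * d = 7.7 * 0.8 = 6.16 m^2
Velocity = Q / A = 4.38 / 6.16 = 0.711039 m/s

0.711039 m/s


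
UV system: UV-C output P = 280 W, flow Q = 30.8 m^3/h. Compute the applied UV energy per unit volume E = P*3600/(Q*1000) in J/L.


Energy delivered per hour = 280 W * 3600 s = 1008000 J/h
Volume treated per hour = 30.8 m^3/h * 1000 = 30800 L/h
dose = 1008000 / 30800 = 32.7273 J/L

32.7273 J/L


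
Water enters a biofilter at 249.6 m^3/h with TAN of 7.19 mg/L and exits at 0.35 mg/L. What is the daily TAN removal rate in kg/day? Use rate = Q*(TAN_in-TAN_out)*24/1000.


Concentration drop: TAN_in - TAN_out = 7.19 - 0.35 = 6.84 mg/L
Hourly TAN removed = Q * dTAN = 249.6 m^3/h * 6.84 mg/L = 1707.264 g/h  (m^3/h * mg/L = g/h)
Daily TAN removed = 1707.264 * 24 = 40974.336 g/day
Convert to kg/day: 40974.336 / 1000 = 40.974336 kg/day

40.974336 kg/day


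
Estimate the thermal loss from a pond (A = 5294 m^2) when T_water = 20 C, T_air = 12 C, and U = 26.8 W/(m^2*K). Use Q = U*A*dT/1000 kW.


Temperature difference dT = 20 - 12 = 8 K
Heat loss (W) = U * A * dT = 26.8 * 5294 * 8 = 1135033.6 W
Convert to kW: 1135033.6 / 1000 = 1135.0336 kW

1135.0336 kW


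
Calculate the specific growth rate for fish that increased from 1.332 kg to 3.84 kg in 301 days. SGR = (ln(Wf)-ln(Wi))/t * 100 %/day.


ln(W_f) = ln(3.84) = 1.3454724
ln(W_i) = ln(1.332) = 0.28668157
ln(W_f) - ln(W_i) = 1.3454724 - 0.28668157 = 1.0587908
SGR = 1.0587908 / 301 * 100 = 0.351758 %/day

0.351758 %/day


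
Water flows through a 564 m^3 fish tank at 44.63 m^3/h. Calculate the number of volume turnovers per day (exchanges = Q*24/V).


Daily flow volume = 44.63 m^3/h * 24 h = 1071.12 m^3/day
Exchanges = daily flow / tank volume = 1071.12 / 564 = 1.89915 exchanges/day

1.89915 exchanges/day


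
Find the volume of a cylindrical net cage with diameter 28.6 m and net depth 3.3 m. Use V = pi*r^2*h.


r = d/2 = 28.6/2 = 14.3 m
Base area = pi*r^2 = pi*14.3^2 = 642.42428 m^2
Volume = 642.42428 * 3.3 = 2120 m^3

2120 m^3


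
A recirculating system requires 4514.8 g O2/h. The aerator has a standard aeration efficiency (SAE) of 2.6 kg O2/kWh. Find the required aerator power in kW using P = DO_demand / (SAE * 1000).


SAE in g O2/kWh = 2.6 * 1000 = 2600 g/kWh
P = DO_demand / SAE_g = 4514.8 / 2600 = 1.73646 kW

1.73646 kW


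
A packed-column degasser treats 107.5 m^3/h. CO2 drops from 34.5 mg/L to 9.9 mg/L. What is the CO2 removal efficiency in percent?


CO2_out / CO2_in = 9.9 / 34.5 = 0.28695652
Fraction remaining = 0.28695652
efficiency = (1 - 0.28695652) * 100 = 71.3043 %

71.3043 %


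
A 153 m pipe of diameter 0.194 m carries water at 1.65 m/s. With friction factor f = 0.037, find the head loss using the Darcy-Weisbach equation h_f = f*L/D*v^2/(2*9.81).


v^2 = 1.65^2 = 2.7225 m^2/s^2
L/D = 153/0.194 = 788.65979
h_f = f*(L/D)*v^2/(2g) = 0.037 * 788.65979 * 2.7225 / 19.62 = 4.04912 m

4.04912 m


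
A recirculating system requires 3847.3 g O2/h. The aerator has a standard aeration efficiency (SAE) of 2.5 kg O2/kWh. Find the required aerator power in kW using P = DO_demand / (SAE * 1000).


SAE in g O2/kWh = 2.5 * 1000 = 2500 g/kWh
P = DO_demand / SAE_g = 3847.3 / 2500 = 1.53892 kW

1.53892 kW


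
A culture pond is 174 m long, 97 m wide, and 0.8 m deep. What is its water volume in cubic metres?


Base area = L * W = 174 * 97 = 16878 m^2
Volume = area * depth = 16878 * 0.8 = 13502.4 m^3

13502.4 m^3


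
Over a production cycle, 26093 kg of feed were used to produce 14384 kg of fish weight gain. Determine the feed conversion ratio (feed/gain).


FCR = feed consumed / weight gained
FCR = 26093 kg / 14384 kg = 1.81403

1.81403


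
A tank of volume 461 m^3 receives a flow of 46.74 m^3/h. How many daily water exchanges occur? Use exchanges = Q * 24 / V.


Daily flow volume = 46.74 m^3/h * 24 h = 1121.76 m^3/day
Exchanges = daily flow / tank volume = 1121.76 / 461 = 2.43332 exchanges/day

2.43332 exchanges/day


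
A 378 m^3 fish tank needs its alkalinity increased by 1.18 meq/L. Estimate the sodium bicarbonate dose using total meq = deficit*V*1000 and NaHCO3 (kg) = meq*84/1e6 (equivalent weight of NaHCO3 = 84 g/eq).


Tank volume in L = 378 m^3 * 1000 = 378000 L
Total meq required = 1.18 meq/L * 378000 L = 446040 meq
NaHCO3 mass = 446040 meq * 84 mg/meq / 1e6 = 37.4674 kg

37.4674 kg


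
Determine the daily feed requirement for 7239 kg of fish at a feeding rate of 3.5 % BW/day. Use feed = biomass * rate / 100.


Feeding rate fraction = 3.5% / 100 = 0.035
Daily feed = 7239 kg * 0.035 = 253.365 kg/day

253.365 kg/day


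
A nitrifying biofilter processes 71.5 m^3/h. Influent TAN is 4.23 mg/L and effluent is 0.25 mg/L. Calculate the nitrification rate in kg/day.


Concentration drop: TAN_in - TAN_out = 4.23 - 0.25 = 3.98 mg/L
Hourly TAN removed = Q * dTAN = 71.5 m^3/h * 3.98 mg/L = 284.57 g/h  (m^3/h * mg/L = g/h)
Daily TAN removed = 284.57 * 24 = 6829.68 g/day
Convert to kg/day: 6829.68 / 1000 = 6.82968 kg/day

6.82968 kg/day


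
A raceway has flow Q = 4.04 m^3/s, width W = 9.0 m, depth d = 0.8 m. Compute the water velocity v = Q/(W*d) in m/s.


Cross-sectional area = W * d = 9.0 * 0.8 = 7.2 m^2
Velocity = Q / A = 4.04 / 7.2 = 0.561111 m/s

0.561111 m/s


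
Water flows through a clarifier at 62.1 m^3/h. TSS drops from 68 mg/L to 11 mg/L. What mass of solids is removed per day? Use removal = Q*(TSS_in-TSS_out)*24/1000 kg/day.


Concentration drop: TSS_in - TSS_out = 68 - 11 = 57 mg/L
Hourly solids removed = Q * dTSS = 62.1 m^3/h * 57 mg/L = 3539.7 g/h  (m^3/h * mg/L = g/h)
Daily solids removed = 3539.7 * 24 = 84952.8 g/day
Convert g to kg: 84952.8 / 1000 = 84.9528 kg/day

84.9528 kg/day


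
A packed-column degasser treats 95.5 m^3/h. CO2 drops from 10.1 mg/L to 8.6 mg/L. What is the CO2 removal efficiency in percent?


CO2_out / CO2_in = 8.6 / 10.1 = 0.85148515
Fraction remaining = 0.85148515
efficiency = (1 - 0.85148515) * 100 = 14.8515 %

14.8515 %


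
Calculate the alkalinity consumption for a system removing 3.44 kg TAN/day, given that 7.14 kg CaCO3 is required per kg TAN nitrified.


Alkalinity factor: 7.14 kg CaCO3 consumed per kg TAN nitrified
alk = 3.44 kg TAN * 7.14 = 24.5616 kg CaCO3/day

24.5616 kg CaCO3/day


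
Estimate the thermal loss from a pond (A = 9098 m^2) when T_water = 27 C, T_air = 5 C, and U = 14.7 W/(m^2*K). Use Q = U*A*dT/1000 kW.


Temperature difference dT = 27 - 5 = 22 K
Heat loss (W) = U * A * dT = 14.7 * 9098 * 22 = 2942293.2 W
Convert to kW: 2942293.2 / 1000 = 2942.2932 kW

2942.2932 kW


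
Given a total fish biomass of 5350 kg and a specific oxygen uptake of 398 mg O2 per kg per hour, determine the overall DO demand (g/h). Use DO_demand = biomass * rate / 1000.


Total O2 consumption (mg/h) = 5350 kg * 398 mg/(kg*h) = 2129300 mg/h
Convert to g/h: 2129300 / 1000 = 2129.3 g/h

2129.3 g/h


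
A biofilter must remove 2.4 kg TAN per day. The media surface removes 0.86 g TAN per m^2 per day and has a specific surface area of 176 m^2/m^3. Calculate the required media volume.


A = 2.4*1000 / 0.86 = 2790.6977 m^2
V = 2790.6977 / 176 = 15.8562

15.8562 m^3


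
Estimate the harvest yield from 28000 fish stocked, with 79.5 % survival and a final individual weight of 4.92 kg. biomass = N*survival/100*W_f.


Survivors = 28000 * 79.5/100 = 22260 fish
Harvest biomass = survivors * W_f = 22260 * 4.92 = 109519.2 kg

109519.2 kg


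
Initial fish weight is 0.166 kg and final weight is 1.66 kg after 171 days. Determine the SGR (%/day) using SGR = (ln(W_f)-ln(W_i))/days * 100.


ln(W_f) = ln(1.66) = 0.5068176
ln(W_i) = ln(0.166) = -1.7957675
ln(W_f) - ln(W_i) = 0.5068176 - -1.7957675 = 2.3025851
SGR = 2.3025851 / 171 * 100 = 1.34654 %/day

1.34654 %/day


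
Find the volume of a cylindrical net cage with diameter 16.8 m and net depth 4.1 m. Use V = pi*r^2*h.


r = d/2 = 16.8/2 = 8.4 m
Base area = pi*r^2 = pi*8.4^2 = 221.67078 m^2
Volume = 221.67078 * 4.1 = 908.85 m^3

908.85 m^3


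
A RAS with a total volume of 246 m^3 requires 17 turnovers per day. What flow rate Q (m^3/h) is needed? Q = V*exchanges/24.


Daily recirculation volume = 246 m^3 * 17 = 4182 m^3/day
Flow rate Q = daily volume / 24 h = 4182 / 24 = 174.25 m^3/h

174.25 m^3/h


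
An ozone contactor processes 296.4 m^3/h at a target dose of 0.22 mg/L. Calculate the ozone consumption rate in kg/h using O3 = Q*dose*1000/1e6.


O3 demand (mg/h) = Q * dose * 1000 = 296.4 * 0.22 * 1000 = 65208 mg/h
Convert mg to kg: 65208 / 1e6 = 0.065208 kg/h

0.065208 kg/h


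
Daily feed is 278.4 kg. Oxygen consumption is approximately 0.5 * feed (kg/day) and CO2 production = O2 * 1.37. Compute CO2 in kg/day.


O2 = 278.4 * 0.5 = 139.2
CO2 = 139.2 * 1.37 = 190.704

190.704 kg/day


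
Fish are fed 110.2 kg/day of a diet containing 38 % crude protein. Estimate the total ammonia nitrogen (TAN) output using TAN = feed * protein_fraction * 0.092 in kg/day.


Protein in feed = 110.2 * 38/100 = 41.876 kg/day
TAN = protein * 0.092 = 41.876 * 0.092 = 3.852592 kg/day

3.852592 kg/day


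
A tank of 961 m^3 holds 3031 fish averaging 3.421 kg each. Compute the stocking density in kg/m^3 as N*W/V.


Total biomass = 3031 fish * 3.421 kg = 10369.051 kg
Density = total biomass / volume = 10369.051 / 961 = 10.7899 kg/m^3

10.7899 kg/m^3


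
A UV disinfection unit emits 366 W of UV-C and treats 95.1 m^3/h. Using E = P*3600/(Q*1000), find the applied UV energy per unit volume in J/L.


Energy delivered per hour = 366 W * 3600 s = 1317600 J/h
Volume treated per hour = 95.1 m^3/h * 1000 = 95100 L/h
dose = 1317600 / 95100 = 13.8549 J/L

13.8549 J/L


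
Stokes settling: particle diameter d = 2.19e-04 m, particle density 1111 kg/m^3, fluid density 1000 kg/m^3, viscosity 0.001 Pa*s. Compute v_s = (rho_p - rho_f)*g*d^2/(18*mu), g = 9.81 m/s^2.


Density difference: rho_p - rho_f = 1111 - 1000 = 111 kg/m^3
d^2 = (2.19e-04)^2 = 4.7961e-08 m^2
Numerator = (rho_p - rho_f) * g * d^2 = 111 * 9.81 * 4.7961e-08 = 5.2225213e-05
Denominator = 18 * mu = 18 * 0.001 = 0.018
v_s = 5.2225213e-05 / 0.018 = 0.0029014 m/s
Check: Re = rho_f * v_s * d / mu = 1000 * 0.0029014 * 2.19e-04 / 0.001 = 0.635 < 1, so Stokes' law applies.

0.0029014 m/s


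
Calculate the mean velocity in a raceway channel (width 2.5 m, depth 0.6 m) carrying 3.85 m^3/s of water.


Cross-sectional area = W * d = 2.5 * 0.6 = 1.5 m^2
Velocity = Q / A = 3.85 / 1.5 = 2.56667 m/s

2.56667 m/s


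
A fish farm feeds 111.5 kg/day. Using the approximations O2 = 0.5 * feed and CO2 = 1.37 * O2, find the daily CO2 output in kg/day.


O2 = 111.5 * 0.5 = 55.75
CO2 = 55.75 * 1.37 = 76.3775

76.3775 kg/day


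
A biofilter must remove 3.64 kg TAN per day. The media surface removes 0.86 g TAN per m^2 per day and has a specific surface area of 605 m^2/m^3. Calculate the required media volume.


A = 3.64*1000 / 0.86 = 4232.5581 m^2
V = 4232.5581 / 605 = 6.99596

6.99596 m^3


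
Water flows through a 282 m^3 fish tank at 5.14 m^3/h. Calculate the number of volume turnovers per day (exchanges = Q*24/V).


Daily flow volume = 5.14 m^3/h * 24 h = 123.36 m^3/day
Exchanges = daily flow / tank volume = 123.36 / 282 = 0.437447 exchanges/day

0.437447 exchanges/day


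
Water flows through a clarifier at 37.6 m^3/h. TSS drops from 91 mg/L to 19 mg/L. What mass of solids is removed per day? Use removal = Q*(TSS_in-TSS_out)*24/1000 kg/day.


Concentration drop: TSS_in - TSS_out = 91 - 19 = 72 mg/L
Hourly solids removed = Q * dTSS = 37.6 m^3/h * 72 mg/L = 2707.2 g/h  (m^3/h * mg/L = g/h)
Daily solids removed = 2707.2 * 24 = 64972.8 g/day
Convert g to kg: 64972.8 / 1000 = 64.9728 kg/day

64.9728 kg/day


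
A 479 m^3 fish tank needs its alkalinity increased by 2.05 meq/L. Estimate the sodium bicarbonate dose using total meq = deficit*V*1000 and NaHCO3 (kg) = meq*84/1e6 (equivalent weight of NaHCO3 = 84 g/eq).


Tank volume in L = 479 m^3 * 1000 = 479000 L
Total meq required = 2.05 meq/L * 479000 L = 981950 meq
NaHCO3 mass = 981950 meq * 84 mg/meq / 1e6 = 82.4838 kg

82.4838 kg


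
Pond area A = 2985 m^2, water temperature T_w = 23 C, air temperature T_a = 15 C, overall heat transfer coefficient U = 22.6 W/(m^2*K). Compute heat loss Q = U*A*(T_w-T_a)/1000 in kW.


Temperature difference dT = 23 - 15 = 8 K
Heat loss (W) = U * A * dT = 22.6 * 2985 * 8 = 539688 W
Convert to kW: 539688 / 1000 = 539.688 kW

539.688 kW


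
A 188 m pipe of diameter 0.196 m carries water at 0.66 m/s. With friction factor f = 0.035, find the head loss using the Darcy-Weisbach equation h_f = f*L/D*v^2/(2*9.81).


v^2 = 0.66^2 = 0.4356 m^2/s^2
L/D = 188/0.196 = 959.18367
h_f = f*(L/D)*v^2/(2g) = 0.035 * 959.18367 * 0.4356 / 19.62 = 0.745347 m

0.745347 m


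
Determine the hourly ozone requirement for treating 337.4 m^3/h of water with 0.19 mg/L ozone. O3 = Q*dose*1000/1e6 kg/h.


O3 demand (mg/h) = Q * dose * 1000 = 337.4 * 0.19 * 1000 = 64106 mg/h
Convert mg to kg: 64106 / 1e6 = 0.064106 kg/h

0.064106 kg/h


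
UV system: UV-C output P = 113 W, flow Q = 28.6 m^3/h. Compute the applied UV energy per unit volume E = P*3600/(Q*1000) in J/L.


Energy delivered per hour = 113 W * 3600 s = 406800 J/h
Volume treated per hour = 28.6 m^3/h * 1000 = 28600 L/h
dose = 406800 / 28600 = 14.2238 J/L

14.2238 J/L


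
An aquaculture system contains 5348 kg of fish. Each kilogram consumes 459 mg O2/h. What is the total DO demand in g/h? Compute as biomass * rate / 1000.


Total O2 consumption (mg/h) = 5348 kg * 459 mg/(kg*h) = 2454732 mg/h
Convert to g/h: 2454732 / 1000 = 2454.732 g/h

2454.732 g/h


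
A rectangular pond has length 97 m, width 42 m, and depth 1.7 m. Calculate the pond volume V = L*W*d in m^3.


Base area = L * W = 97 * 42 = 4074 m^2
Volume = area * depth = 4074 * 1.7 = 6925.8 m^3

6925.8 m^3


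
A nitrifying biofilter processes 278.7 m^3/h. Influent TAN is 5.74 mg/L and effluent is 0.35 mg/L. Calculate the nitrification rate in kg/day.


Concentration drop: TAN_in - TAN_out = 5.74 - 0.35 = 5.39 mg/L
Hourly TAN removed = Q * dTAN = 278.7 m^3/h * 5.39 mg/L = 1502.193 g/h  (m^3/h * mg/L = g/h)
Daily TAN removed = 1502.193 * 24 = 36052.632 g/day
Convert to kg/day: 36052.632 / 1000 = 36.052632 kg/day

36.052632 kg/day


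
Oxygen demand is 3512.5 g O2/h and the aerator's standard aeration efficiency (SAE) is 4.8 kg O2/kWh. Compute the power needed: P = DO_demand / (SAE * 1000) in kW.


SAE in g O2/kWh = 4.8 * 1000 = 4800 g/kWh
P = DO_demand / SAE_g = 3512.5 / 4800 = 0.731771 kW

0.731771 kW


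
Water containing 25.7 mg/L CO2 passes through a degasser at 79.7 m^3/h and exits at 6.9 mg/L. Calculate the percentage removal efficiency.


CO2_out / CO2_in = 6.9 / 25.7 = 0.26848249
Fraction remaining = 0.26848249
efficiency = (1 - 0.26848249) * 100 = 73.1518 %

73.1518 %


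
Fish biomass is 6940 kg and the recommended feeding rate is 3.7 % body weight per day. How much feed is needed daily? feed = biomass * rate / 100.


Feeding rate fraction = 3.7% / 100 = 0.037
Daily feed = 6940 kg * 0.037 = 256.78 kg/day

256.78 kg/day


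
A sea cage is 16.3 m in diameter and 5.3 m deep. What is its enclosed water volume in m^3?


r = d/2 = 16.3/2 = 8.15 m
Base area = pi*r^2 = pi*8.15^2 = 208.67244 m^2
Volume = 208.67244 * 5.3 = 1105.96 m^3

1105.96 m^3


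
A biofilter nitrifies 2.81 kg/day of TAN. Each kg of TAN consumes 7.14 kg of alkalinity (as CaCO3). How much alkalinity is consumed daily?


Alkalinity factor: 7.14 kg CaCO3 consumed per kg TAN nitrified
alk = 2.81 kg TAN * 7.14 = 20.0634 kg CaCO3/day

20.0634 kg CaCO3/day


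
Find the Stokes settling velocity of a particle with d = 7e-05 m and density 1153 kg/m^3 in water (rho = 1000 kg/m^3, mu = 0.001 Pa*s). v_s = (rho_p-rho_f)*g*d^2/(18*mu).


Density difference: rho_p - rho_f = 1153 - 1000 = 153 kg/m^3
d^2 = (7e-05)^2 = 4.9e-09 m^2
Numerator = (rho_p - rho_f) * g * d^2 = 153 * 9.81 * 4.9e-09 = 7.354557e-06
Denominator = 18 * mu = 18 * 0.001 = 0.018
v_s = 7.354557e-06 / 0.018 = 4.08586e-04 m/s
Check: Re = rho_f * v_s * d / mu = 1000 * 4.08586e-04 * 7e-05 / 0.001 = 0.0286 < 1, so Stokes' law applies.

4.08586e-04 m/s


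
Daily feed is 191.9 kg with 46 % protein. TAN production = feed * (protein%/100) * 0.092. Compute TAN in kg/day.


Protein in feed = 191.9 * 46/100 = 88.274 kg/day
TAN = protein * 0.092 = 88.274 * 0.092 = 8.121208 kg/day

8.121208 kg/day


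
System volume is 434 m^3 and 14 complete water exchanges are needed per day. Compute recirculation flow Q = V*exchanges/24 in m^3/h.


Daily recirculation volume = 434 m^3 * 14 = 6076 m^3/day
Flow rate Q = daily volume / 24 h = 6076 / 24 = 253.167 m^3/h

253.167 m^3/h


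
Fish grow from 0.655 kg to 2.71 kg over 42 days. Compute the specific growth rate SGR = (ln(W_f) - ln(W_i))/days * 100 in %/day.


ln(W_f) = ln(2.71) = 0.99694863
ln(W_i) = ln(0.655) = -0.42312004
ln(W_f) - ln(W_i) = 0.99694863 - -0.42312004 = 1.4200687
SGR = 1.4200687 / 42 * 100 = 3.38112 %/day

3.38112 %/day


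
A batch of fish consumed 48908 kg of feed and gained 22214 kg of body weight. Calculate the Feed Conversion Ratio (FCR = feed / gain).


FCR = feed consumed / weight gained
FCR = 48908 kg / 22214 kg = 2.20167

2.20167


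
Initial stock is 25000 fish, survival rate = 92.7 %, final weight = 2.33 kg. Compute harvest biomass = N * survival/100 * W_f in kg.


Survivors = 25000 * 92.7/100 = 23175 fish
Harvest biomass = survivors * W_f = 23175 * 2.33 = 53997.75 kg

53997.75 kg


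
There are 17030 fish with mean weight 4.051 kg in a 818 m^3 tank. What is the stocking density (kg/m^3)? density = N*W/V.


Total biomass = 17030 fish * 4.051 kg = 68988.53 kg
Density = total biomass / volume = 68988.53 / 818 = 84.3381 kg/m^3

84.3381 kg/m^3


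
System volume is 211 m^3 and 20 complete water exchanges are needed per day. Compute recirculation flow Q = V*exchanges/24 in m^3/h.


Daily recirculation volume = 211 m^3 * 20 = 4220 m^3/day
Flow rate Q = daily volume / 24 h = 4220 / 24 = 175.833 m^3/h

175.833 m^3/h


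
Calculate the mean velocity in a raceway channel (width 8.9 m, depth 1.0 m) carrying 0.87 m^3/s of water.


Cross-sectional area = W * d = 8.9 * 1.0 = 8.9 m^2
Velocity = Q / A = 0.87 / 8.9 = 0.0977528 m/s

0.0977528 m/s


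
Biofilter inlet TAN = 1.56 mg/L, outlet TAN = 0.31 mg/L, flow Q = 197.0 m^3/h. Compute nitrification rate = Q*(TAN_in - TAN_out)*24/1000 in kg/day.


Concentration drop: TAN_in - TAN_out = 1.56 - 0.31 = 1.25 mg/L
Hourly TAN removed = Q * dTAN = 197.0 m^3/h * 1.25 mg/L = 246.25 g/h  (m^3/h * mg/L = g/h)
Daily TAN removed = 246.25 * 24 = 5910 g/day
Convert to kg/day: 5910 / 1000 = 5.91 kg/day

5.91 kg/day


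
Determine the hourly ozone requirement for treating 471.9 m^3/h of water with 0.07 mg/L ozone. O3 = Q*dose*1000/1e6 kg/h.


O3 demand (mg/h) = Q * dose * 1000 = 471.9 * 0.07 * 1000 = 33033 mg/h
Convert mg to kg: 33033 / 1e6 = 0.033033 kg/h

0.033033 kg/h


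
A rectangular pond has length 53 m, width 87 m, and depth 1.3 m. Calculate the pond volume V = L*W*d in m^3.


Base area = L * W = 53 * 87 = 4611 m^2
Volume = area * depth = 4611 * 1.3 = 5994.3 m^3

5994.3 m^3


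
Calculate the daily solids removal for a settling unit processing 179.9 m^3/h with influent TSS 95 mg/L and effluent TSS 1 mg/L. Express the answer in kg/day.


Concentration drop: TSS_in - TSS_out = 95 - 1 = 94 mg/L
Hourly solids removed = Q * dTSS = 179.9 m^3/h * 94 mg/L = 16910.6 g/h  (m^3/h * mg/L = g/h)
Daily solids removed = 16910.6 * 24 = 405854.4 g/day
Convert g to kg: 405854.4 / 1000 = 405.8544 kg/day

405.8544 kg/day


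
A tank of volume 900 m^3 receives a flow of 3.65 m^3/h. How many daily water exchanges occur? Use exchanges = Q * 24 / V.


Daily flow volume = 3.65 m^3/h * 24 h = 87.6 m^3/day
Exchanges = daily flow / tank volume = 87.6 / 900 = 0.0973333 exchanges/day

0.0973333 exchanges/day


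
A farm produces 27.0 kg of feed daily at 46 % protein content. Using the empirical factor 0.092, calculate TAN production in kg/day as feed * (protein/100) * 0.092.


Protein in feed = 27.0 * 46/100 = 12.42 kg/day
TAN = protein * 0.092 = 12.42 * 0.092 = 1.14264 kg/day

1.14264 kg/day


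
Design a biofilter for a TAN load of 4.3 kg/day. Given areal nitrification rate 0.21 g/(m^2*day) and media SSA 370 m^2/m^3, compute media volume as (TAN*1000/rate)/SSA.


A = 4.3*1000 / 0.21 = 20476.19 m^2
V = 20476.19 / 370 = 55.3411

55.3411 m^3


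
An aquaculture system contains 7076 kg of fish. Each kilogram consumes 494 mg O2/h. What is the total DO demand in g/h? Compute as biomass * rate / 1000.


Total O2 consumption (mg/h) = 7076 kg * 494 mg/(kg*h) = 3495544 mg/h
Convert to g/h: 3495544 / 1000 = 3495.544 g/h

3495.544 g/h


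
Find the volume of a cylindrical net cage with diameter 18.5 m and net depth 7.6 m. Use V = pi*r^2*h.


r = d/2 = 18.5/2 = 9.25 m
Base area = pi*r^2 = pi*9.25^2 = 268.80252 m^2
Volume = 268.80252 * 7.6 = 2042.9 m^3

2042.9 m^3


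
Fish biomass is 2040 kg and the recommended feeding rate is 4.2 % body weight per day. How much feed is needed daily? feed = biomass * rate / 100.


Feeding rate fraction = 4.2% / 100 = 0.042
Daily feed = 2040 kg * 0.042 = 85.68 kg/day

85.68 kg/day


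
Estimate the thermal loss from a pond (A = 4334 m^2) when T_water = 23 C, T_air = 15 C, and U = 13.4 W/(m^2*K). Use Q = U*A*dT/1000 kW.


Temperature difference dT = 23 - 15 = 8 K
Heat loss (W) = U * A * dT = 13.4 * 4334 * 8 = 464604.8 W
Convert to kW: 464604.8 / 1000 = 464.6048 kW

464.6048 kW


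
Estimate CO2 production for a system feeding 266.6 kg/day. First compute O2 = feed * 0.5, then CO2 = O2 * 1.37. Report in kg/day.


O2 = 266.6 * 0.5 = 133.3
CO2 = 133.3 * 1.37 = 182.621

182.621 kg/day


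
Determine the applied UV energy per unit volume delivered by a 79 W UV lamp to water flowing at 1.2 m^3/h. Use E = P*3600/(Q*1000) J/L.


Energy delivered per hour = 79 W * 3600 s = 284400 J/h
Volume treated per hour = 1.2 m^3/h * 1000 = 1200 L/h
dose = 284400 / 1200 = 237 J/L

237 J/L


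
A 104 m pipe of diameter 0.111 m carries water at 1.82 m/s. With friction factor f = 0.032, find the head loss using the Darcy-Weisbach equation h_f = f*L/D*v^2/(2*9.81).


v^2 = 1.82^2 = 3.3124 m^2/s^2
L/D = 104/0.111 = 936.93694
h_f = f*(L/D)*v^2/(2g) = 0.032 * 936.93694 * 3.3124 / 19.62 = 5.06179 m

5.06179 m


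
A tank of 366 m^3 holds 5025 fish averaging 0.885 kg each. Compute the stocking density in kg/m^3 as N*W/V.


Total biomass = 5025 fish * 0.885 kg = 4447.125 kg
Density = total biomass / volume = 4447.125 / 366 = 12.1506 kg/m^3

12.1506 kg/m^3


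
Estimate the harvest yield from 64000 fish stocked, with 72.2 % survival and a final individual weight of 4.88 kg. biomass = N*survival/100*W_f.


Survivors = 64000 * 72.2/100 = 46208 fish
Harvest biomass = survivors * W_f = 46208 * 4.88 = 225495.04 kg

225495.04 kg


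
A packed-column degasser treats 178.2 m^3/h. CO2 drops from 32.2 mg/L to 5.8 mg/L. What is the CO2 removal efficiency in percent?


CO2_out / CO2_in = 5.8 / 32.2 = 0.18012422
Fraction remaining = 0.18012422
efficiency = (1 - 0.18012422) * 100 = 81.9876 %

81.9876 %


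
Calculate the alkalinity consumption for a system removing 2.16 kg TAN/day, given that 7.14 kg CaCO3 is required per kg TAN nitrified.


Alkalinity factor: 7.14 kg CaCO3 consumed per kg TAN nitrified
alk = 2.16 kg TAN * 7.14 = 15.4224 kg CaCO3/day

15.4224 kg CaCO3/day


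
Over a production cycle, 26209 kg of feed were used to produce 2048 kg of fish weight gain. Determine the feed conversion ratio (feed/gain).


FCR = feed consumed / weight gained
FCR = 26209 kg / 2048 kg = 12.7974

12.7974


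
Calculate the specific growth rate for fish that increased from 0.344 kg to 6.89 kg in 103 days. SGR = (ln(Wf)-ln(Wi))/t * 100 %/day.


ln(W_f) = ln(6.89) = 1.9300711
ln(W_i) = ln(0.344) = -1.0671136
ln(W_f) - ln(W_i) = 1.9300711 - -1.0671136 = 2.9971847
SGR = 2.9971847 / 103 * 100 = 2.90989 %/day

2.90989 %/day
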